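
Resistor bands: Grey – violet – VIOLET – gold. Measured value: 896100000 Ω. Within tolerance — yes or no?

yes

Grey → 8 (first significant figure)
Violet → 7 (second significant figure)
Violet → ×10^7 multiplier
Gold → ±5% tolerance
87 × 10000000 = 870000000 Ω
Allowed range: 826500000 Ω to 913500000 Ω.
896100000 Ω lies inside that range.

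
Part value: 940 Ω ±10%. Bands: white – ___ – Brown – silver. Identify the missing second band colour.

940 Ω = 94 × 10^1.
The second band gives digit 4 of the significand, and 4 is yellow.

yellow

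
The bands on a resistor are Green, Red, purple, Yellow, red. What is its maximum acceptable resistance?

Green → 5 (first significant figure)
Red → 2 (second significant figure)
Violet → 7 (third significant figure)
Yellow → ×10^4 multiplier
Red → ±2% tolerance
527 × 10000 = 5270000 Ω
Maximum = 5270000 × (1 + 2/100) = 5375400 Ω.

5375400 Ω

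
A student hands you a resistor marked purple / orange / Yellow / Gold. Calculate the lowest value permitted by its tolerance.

Violet → 7 (first significant figure)
Orange → 3 (second significant figure)
Yellow → ×10^4 multiplier
Gold → ±5% tolerance
73 × 10000 = 730000 Ω
Lowest = 730000 × (1 − 5/100) = 693500 Ω.

693500 Ω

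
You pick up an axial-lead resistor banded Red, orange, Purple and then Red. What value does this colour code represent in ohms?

Red → 2 (first significant figure)
Orange → 3 (second significant figure)
Violet → ×10^7 multiplier
23 × 10000000 = 230000000 Ω

230000000 Ω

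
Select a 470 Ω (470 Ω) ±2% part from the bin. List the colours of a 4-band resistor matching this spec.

470 Ω = 47 × 10^1.
4 → yellow
7 → violet
Multiplier 10^1 → brown.
±2% tolerance → red.

yellow, violet, brown, red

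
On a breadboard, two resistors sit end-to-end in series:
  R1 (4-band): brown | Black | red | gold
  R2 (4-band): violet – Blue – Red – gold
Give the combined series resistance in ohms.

8600 Ω

R1: brown, black → 10; red ×10^2 → 1000 Ω.
R2: violet, blue → 76; red ×10^2 → 7600 Ω.
Series: 1000 + 7600 = 8600 Ω.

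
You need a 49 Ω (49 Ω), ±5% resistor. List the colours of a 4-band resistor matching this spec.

49 Ω = 49 × 10^0.
4 → yellow
9 → white
Multiplier 10^0 → black.
±5% tolerance → gold.

yellow, white, black, gold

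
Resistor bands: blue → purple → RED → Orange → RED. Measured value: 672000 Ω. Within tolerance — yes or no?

yes

Blue → 6 (first significant figure)
Violet → 7 (second significant figure)
Red → 2 (third significant figure)
Orange → ×10^3 multiplier
Red → ±2% tolerance
672 × 1000 = 672000 Ω
Allowed range: 658560 Ω to 685440 Ω.
672000 Ω lies inside that range.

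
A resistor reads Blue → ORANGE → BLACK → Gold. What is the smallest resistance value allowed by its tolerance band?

Blue → 6 (first significant figure)
Orange → 3 (second significant figure)
Black → ×1 multiplier
Gold → ±5% tolerance
63 × 1 = 63 Ω
Smallest = 63 × (1 − 5/100) = 59.85 Ω.

59.85 Ω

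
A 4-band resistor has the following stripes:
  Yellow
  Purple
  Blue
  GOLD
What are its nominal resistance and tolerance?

Yellow → 4 (first significant figure)
Violet → 7 (second significant figure)
Blue → ×10^6 multiplier
Gold → ±5% tolerance
47 × 1000000 = 47000000 Ω

47000000 Ω ±5%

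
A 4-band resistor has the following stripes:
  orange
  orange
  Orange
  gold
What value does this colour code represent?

Orange → 3 (first significant figure)
Orange → 3 (second significant figure)
Orange → ×10^3 multiplier
33 × 1000 = 33000 Ω

33000 Ω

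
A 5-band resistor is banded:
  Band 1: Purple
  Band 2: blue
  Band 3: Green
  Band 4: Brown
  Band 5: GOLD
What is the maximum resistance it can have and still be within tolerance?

Violet → 7 (first significant figure)
Blue → 6 (second significant figure)
Green → 5 (third significant figure)
Brown → ×10 multiplier
Gold → ±5% tolerance
765 × 10 = 7650 Ω
Maximum = 7650 × (1 + 5/100) = 8032.5 Ω.

8032.5 Ω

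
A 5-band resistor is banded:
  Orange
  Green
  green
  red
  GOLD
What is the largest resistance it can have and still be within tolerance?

Orange → 3 (first significant figure)
Green → 5 (second significant figure)
Green → 5 (third significant figure)
Red → ×10^2 multiplier
Gold → ±5% tolerance
355 × 100 = 35500 Ω
Largest = 35500 × (1 + 5/100) = 37275 Ω.

37275 Ω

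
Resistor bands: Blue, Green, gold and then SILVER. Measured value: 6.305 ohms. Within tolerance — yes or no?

Blue → 6 (first significant figure)
Green → 5 (second significant figure)
Gold → ×0.1 multiplier
Silver → ±10% tolerance
65 × 0.1 = 6.5 Ω
Allowed range: 5.85 Ω to 7.15 Ω.
6.305 ohms lies inside that range.

yes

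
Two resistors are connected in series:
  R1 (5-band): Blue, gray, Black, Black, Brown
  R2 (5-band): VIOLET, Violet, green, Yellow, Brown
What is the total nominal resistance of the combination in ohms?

R1: blue, grey, black → 680; black ×1 → 680 Ω.
R2: violet, violet, green → 775; yellow ×10^4 → 7750000 Ω.
Series: 680 + 7750000 = 7750680 Ω.

7750680 Ω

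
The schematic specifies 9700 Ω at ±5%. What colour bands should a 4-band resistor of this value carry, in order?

white, violet, red, gold

9700 Ω = 97 × 10^2.
9 → white
7 → violet
Multiplier 10^2 → red.
±5% tolerance → gold.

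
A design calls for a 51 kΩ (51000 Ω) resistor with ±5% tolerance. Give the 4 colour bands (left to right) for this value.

51000 Ω = 51 × 10^3.
5 → green
1 → brown
Multiplier 10^3 → orange.
±5% tolerance → gold.

green, brown, orange, gold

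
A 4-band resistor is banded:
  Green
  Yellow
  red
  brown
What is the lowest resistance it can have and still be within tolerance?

Green → 5 (first significant figure)
Yellow → 4 (second significant figure)
Red → ×10^2 multiplier
Brown → ±1% tolerance
54 × 100 = 5400 Ω
Lowest = 5400 × (1 − 1/100) = 5346 Ω.

5346 Ω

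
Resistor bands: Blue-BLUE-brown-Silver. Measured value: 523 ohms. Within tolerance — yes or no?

no

Blue → 6 (first significant figure)
Blue → 6 (second significant figure)
Brown → ×10 multiplier
Silver → ±10% tolerance
66 × 10 = 660 Ω
Allowed range: 594 Ω to 726 Ω.
523 ohms lies outside that range.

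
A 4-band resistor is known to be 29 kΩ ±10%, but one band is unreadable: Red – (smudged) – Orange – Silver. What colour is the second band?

white

29000 Ω = 29 × 10^3.
The second band gives digit 9 of the significand, and 9 is white.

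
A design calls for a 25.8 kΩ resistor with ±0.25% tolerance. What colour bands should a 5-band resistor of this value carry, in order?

red, green, grey, red, blue

25800 Ω = 258 × 10^2.
2 → red
5 → green
8 → grey
Multiplier 10^2 → red.
±0.25% tolerance → blue.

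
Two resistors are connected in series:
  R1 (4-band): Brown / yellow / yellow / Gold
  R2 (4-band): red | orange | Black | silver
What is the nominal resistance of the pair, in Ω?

140023 Ω

R1: brown, yellow → 14; yellow ×10^4 → 140000 Ω.
R2: red, orange → 23; black ×1 → 23 Ω.
Series: 140000 + 23 = 140023 Ω.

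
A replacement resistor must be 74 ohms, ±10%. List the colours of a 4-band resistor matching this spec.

74 Ω = 74 × 10^0.
7 → violet
4 → yellow
Multiplier 10^0 → black.
±10% tolerance → silver.

violet, yellow, black, silver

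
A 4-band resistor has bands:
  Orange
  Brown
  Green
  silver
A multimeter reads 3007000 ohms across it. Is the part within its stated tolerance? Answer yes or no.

Orange → 3 (first significant figure)
Brown → 1 (second significant figure)
Green → ×10^5 multiplier
Silver → ±10% tolerance
31 × 100000 = 3100000 Ω
Allowed range: 2790000 Ω to 3410000 Ω.
3007000 ohms lies inside that range.

yes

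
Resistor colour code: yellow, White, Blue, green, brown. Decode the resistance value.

49600000 Ω

Yellow → 4 (first significant figure)
White → 9 (second significant figure)
Blue → 6 (third significant figure)
Green → ×10^5 multiplier
496 × 100000 = 49600000 Ω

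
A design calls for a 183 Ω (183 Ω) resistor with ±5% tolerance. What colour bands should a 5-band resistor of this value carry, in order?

183 Ω = 183 × 10^0.
1 → brown
8 → grey
3 → orange
Multiplier 10^0 → black.
±5% tolerance → gold.

brown, grey, orange, black, gold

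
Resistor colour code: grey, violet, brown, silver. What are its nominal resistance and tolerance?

870 Ω ±10%

Grey → 8 (first significant figure)
Violet → 7 (second significant figure)
Brown → ×10 multiplier
Silver → ±10% tolerance
87 × 10 = 870 Ω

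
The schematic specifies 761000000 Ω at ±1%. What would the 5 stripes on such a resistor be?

violet, blue, brown, blue, brown

761000000 Ω = 761 × 10^6.
7 → violet
6 → blue
1 → brown
Multiplier 10^6 → blue.
±1% tolerance → brown.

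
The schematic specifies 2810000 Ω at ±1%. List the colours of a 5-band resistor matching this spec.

2810000 Ω = 281 × 10^4.
2 → red
8 → grey
1 → brown
Multiplier 10^4 → yellow.
±1% tolerance → brown.

red, grey, brown, yellow, brown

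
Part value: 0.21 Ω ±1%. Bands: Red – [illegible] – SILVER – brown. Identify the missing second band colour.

0.21 Ω = 21 × 10^-2.
The second band gives digit 1 of the significand, and 1 is brown.

brown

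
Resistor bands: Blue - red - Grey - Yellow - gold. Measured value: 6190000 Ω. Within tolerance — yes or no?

Blue → 6 (first significant figure)
Red → 2 (second significant figure)
Grey → 8 (third significant figure)
Yellow → ×10^4 multiplier
Gold → ±5% tolerance
628 × 10000 = 6280000 Ω
Allowed range: 5966000 Ω to 6594000 Ω.
6190000 Ω lies inside that range.

yes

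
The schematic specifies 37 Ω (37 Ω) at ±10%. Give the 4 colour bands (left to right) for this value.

37 Ω = 37 × 10^0.
3 → orange
7 → violet
Multiplier 10^0 → black.
±10% tolerance → silver.

orange, violet, black, silver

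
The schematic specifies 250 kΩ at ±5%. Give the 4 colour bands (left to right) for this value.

red, green, yellow, gold

250000 Ω = 25 × 10^4.
2 → red
5 → green
Multiplier 10^4 → yellow.
±5% tolerance → gold.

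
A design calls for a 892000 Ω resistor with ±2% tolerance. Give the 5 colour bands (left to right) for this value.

892000 Ω = 892 × 10^3.
8 → grey
9 → white
2 → red
Multiplier 10^3 → orange.
±2% tolerance → red.

grey, white, red, orange, red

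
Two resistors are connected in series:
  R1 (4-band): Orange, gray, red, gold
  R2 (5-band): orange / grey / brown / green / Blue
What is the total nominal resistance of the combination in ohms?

38103800 Ω

R1: orange, grey → 38; red ×10^2 → 3800 Ω.
R2: orange, grey, brown → 381; green ×10^5 → 38100000 Ω.
Series: 3800 + 38100000 = 38103800 Ω.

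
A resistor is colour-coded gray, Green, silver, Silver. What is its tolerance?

The last band, silver, is the tolerance band.
Silver corresponds to ±10%.

±10%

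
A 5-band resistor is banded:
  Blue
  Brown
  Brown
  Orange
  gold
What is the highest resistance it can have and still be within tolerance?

641550 Ω

Blue → 6 (first significant figure)
Brown → 1 (second significant figure)
Brown → 1 (third significant figure)
Orange → ×10^3 multiplier
Gold → ±5% tolerance
611 × 1000 = 611000 Ω
Highest = 611000 × (1 + 5/100) = 641550 Ω.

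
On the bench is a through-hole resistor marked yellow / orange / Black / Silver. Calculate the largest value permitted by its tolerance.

Yellow → 4 (first significant figure)
Orange → 3 (second significant figure)
Black → ×1 multiplier
Silver → ±10% tolerance
43 × 1 = 43 Ω
Largest = 43 × (1 + 10/100) = 47.3 Ω.

47.3 Ω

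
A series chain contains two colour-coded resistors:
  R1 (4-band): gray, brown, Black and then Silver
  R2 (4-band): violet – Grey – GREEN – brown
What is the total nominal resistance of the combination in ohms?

R1: grey, brown → 81; black ×1 → 81 Ω.
R2: violet, grey → 78; green ×10^5 → 7800000 Ω.
Series: 81 + 7800000 = 7800081 Ω.

7800081 Ω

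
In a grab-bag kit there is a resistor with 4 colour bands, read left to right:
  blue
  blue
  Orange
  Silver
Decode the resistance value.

Blue → 6 (first significant figure)
Blue → 6 (second significant figure)
Orange → ×10^3 multiplier
66 × 1000 = 66000 Ω

66000 Ω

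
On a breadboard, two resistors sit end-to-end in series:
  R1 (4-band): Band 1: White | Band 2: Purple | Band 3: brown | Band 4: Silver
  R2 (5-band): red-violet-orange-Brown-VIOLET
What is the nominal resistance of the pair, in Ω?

R1: white, violet → 97; brown ×10 → 970 Ω.
R2: red, violet, orange → 273; brown ×10 → 2730 Ω.
Series: 970 + 2730 = 3700 Ω.

3700 Ω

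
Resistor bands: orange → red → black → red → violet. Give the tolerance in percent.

The last band, violet, is the tolerance band.
Violet corresponds to ±0.1%.

±0.1%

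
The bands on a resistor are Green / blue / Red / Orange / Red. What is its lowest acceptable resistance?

Green → 5 (first significant figure)
Blue → 6 (second significant figure)
Red → 2 (third significant figure)
Orange → ×10^3 multiplier
Red → ±2% tolerance
562 × 1000 = 562000 Ω
Lowest = 562000 × (1 − 2/100) = 550760 Ω.

550760 Ω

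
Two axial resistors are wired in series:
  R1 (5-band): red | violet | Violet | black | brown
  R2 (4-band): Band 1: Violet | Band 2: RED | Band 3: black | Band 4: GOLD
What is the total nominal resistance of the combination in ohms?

R1: red, violet, violet → 277; black ×1 → 277 Ω.
R2: violet, red → 72; black ×1 → 72 Ω.
Series: 277 + 72 = 349 Ω.

349 Ω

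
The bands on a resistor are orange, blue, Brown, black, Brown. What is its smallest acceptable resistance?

Orange → 3 (first significant figure)
Blue → 6 (second significant figure)
Brown → 1 (third significant figure)
Black → ×1 multiplier
Brown → ±1% tolerance
361 × 1 = 361 Ω
Smallest = 361 × (1 − 1/100) = 357.39 Ω.

357.39 Ω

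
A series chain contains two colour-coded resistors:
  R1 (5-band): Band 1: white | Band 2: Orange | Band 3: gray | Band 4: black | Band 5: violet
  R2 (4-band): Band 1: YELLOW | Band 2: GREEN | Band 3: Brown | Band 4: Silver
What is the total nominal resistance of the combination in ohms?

1388 Ω

R1: white, orange, grey → 938; black ×1 → 938 Ω.
R2: yellow, green → 45; brown ×10 → 450 Ω.
Series: 938 + 450 = 1388 Ω.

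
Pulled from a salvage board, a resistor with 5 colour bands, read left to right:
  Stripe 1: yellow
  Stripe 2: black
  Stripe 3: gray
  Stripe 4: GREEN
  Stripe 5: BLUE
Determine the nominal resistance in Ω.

40800000 Ω

Yellow → 4 (first significant figure)
Black → 0 (second significant figure)
Grey → 8 (third significant figure)
Green → ×10^5 multiplier
408 × 100000 = 40800000 Ω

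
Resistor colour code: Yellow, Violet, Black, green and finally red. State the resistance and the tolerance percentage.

47000000 Ω ±2%

Yellow → 4 (first significant figure)
Violet → 7 (second significant figure)
Black → 0 (third significant figure)
Green → ×10^5 multiplier
Red → ±2% tolerance
470 × 100000 = 47000000 Ω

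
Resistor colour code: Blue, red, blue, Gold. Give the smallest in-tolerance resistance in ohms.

58900000 Ω

Blue → 6 (first significant figure)
Red → 2 (second significant figure)
Blue → ×10^6 multiplier
Gold → ±5% tolerance
62 × 1000000 = 62000000 Ω
Smallest = 62000000 × (1 − 5/100) = 58900000 Ω.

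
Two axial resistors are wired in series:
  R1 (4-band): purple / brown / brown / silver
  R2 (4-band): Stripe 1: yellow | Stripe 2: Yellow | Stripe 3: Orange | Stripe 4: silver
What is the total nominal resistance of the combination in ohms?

R1: violet, brown → 71; brown ×10 → 710 Ω.
R2: yellow, yellow → 44; orange ×10^3 → 44000 Ω.
Series: 710 + 44000 = 44710 Ω.

44710 Ω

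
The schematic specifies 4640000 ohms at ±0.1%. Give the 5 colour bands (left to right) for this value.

yellow, blue, yellow, yellow, violet

4640000 Ω = 464 × 10^4.
4 → yellow
6 → blue
4 → yellow
Multiplier 10^4 → yellow.
±0.1% tolerance → violet.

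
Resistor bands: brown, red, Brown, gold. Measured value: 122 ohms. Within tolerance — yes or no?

yes

Brown → 1 (first significant figure)
Red → 2 (second significant figure)
Brown → ×10 multiplier
Gold → ±5% tolerance
12 × 10 = 120 Ω
Allowed range: 114 Ω to 126 Ω.
122 ohms lies inside that range.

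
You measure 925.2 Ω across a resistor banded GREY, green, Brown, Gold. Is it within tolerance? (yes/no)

no

Grey → 8 (first significant figure)
Green → 5 (second significant figure)
Brown → ×10 multiplier
Gold → ±5% tolerance
85 × 10 = 850 Ω
Allowed range: 807.5 Ω to 892.5 Ω.
925.2 Ω lies outside that range.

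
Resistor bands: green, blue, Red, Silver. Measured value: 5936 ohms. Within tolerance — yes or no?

yes

Green → 5 (first significant figure)
Blue → 6 (second significant figure)
Red → ×10^2 multiplier
Silver → ±10% tolerance
56 × 100 = 5600 Ω
Allowed range: 5040 Ω to 6160 Ω.
5936 ohms lies inside that range.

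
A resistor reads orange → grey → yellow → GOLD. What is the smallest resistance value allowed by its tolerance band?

Orange → 3 (first significant figure)
Grey → 8 (second significant figure)
Yellow → ×10^4 multiplier
Gold → ±5% tolerance
38 × 10000 = 380000 Ω
Smallest = 380000 × (1 − 5/100) = 361000 Ω.

361000 Ω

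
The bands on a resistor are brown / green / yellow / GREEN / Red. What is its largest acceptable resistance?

Brown → 1 (first significant figure)
Green → 5 (second significant figure)
Yellow → 4 (third significant figure)
Green → ×10^5 multiplier
Red → ±2% tolerance
154 × 100000 = 15400000 Ω
Largest = 15400000 × (1 + 2/100) = 15708000 Ω.

15708000 Ω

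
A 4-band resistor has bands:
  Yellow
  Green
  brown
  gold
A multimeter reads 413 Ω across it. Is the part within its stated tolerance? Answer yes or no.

Yellow → 4 (first significant figure)
Green → 5 (second significant figure)
Brown → ×10 multiplier
Gold → ±5% tolerance
45 × 10 = 450 Ω
Allowed range: 427.5 Ω to 472.5 Ω.
413 Ω lies outside that range.

no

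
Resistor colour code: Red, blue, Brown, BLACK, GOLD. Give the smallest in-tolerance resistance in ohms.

Red → 2 (first significant figure)
Blue → 6 (second significant figure)
Brown → 1 (third significant figure)
Black → ×1 multiplier
Gold → ±5% tolerance
261 × 1 = 261 Ω
Smallest = 261 × (1 − 5/100) = 247.95 Ω.

247.95 Ω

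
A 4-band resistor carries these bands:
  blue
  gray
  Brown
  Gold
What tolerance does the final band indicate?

±5%

The last band, gold, is the tolerance band.
Gold corresponds to ±5%.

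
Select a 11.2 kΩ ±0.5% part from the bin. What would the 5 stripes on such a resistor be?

brown, brown, red, red, green

11200 Ω = 112 × 10^2.
1 → brown
1 → brown
2 → red
Multiplier 10^2 → red.
±0.5% tolerance → green.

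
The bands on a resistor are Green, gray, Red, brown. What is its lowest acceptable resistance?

Green → 5 (first significant figure)
Grey → 8 (second significant figure)
Red → ×10^2 multiplier
Brown → ±1% tolerance
58 × 100 = 5800 Ω
Lowest = 5800 × (1 − 1/100) = 5742 Ω.

5742 Ω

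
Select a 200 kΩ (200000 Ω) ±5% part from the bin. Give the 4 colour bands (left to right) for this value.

200000 Ω = 20 × 10^4.
2 → red
0 → black
Multiplier 10^4 → yellow.
±5% tolerance → gold.

red, black, yellow, gold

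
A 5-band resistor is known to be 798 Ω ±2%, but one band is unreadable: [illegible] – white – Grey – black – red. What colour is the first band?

798 Ω = 798 × 10^0.
The first band gives digit 7 of the significand, and 7 is violet.

violet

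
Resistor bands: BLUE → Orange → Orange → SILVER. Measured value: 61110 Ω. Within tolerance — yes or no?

yes

Blue → 6 (first significant figure)
Orange → 3 (second significant figure)
Orange → ×10^3 multiplier
Silver → ±10% tolerance
63 × 1000 = 63000 Ω
Allowed range: 56700 Ω to 69300 Ω.
61110 Ω lies inside that range.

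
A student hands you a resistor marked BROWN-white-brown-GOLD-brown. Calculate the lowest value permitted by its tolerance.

Brown → 1 (first significant figure)
White → 9 (second significant figure)
Brown → 1 (third significant figure)
Gold → ×0.1 multiplier
Brown → ±1% tolerance
191 × 0.1 = 19.1 Ω
Lowest = 19.1 × (1 − 1/100) = 18.909 Ω.

18.909 Ω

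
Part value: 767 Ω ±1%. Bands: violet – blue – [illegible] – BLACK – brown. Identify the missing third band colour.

767 Ω = 767 × 10^0.
The third band gives digit 7 of the significand, and 7 is violet.

violet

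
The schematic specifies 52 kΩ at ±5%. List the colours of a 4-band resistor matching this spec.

52000 Ω = 52 × 10^3.
5 → green
2 → red
Multiplier 10^3 → orange.
±5% tolerance → gold.

green, red, orange, gold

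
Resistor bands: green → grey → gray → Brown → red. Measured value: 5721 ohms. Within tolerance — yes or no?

no

Green → 5 (first significant figure)
Grey → 8 (second significant figure)
Grey → 8 (third significant figure)
Brown → ×10 multiplier
Red → ±2% tolerance
588 × 10 = 5880 Ω
Allowed range: 5762.4 Ω to 5997.6 Ω.
5721 ohms lies outside that range.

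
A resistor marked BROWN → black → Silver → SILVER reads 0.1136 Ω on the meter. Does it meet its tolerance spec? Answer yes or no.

Brown → 1 (first significant figure)
Black → 0 (second significant figure)
Silver → ×0.01 multiplier
Silver → ±10% tolerance
10 × 0.01 = 0.1 Ω
Allowed range: 0.09 Ω to 0.11 Ω.
0.1136 Ω lies outside that range.

no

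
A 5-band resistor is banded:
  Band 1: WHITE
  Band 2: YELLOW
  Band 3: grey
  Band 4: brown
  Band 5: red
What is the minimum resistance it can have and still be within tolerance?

9290.4 Ω

White → 9 (first significant figure)
Yellow → 4 (second significant figure)
Grey → 8 (third significant figure)
Brown → ×10 multiplier
Red → ±2% tolerance
948 × 10 = 9480 Ω
Minimum = 9480 × (1 − 2/100) = 9290.4 Ω.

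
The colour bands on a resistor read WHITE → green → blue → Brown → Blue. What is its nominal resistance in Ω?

White → 9 (first significant figure)
Green → 5 (second significant figure)
Blue → 6 (third significant figure)
Brown → ×10 multiplier
956 × 10 = 9560 Ω

9560 Ω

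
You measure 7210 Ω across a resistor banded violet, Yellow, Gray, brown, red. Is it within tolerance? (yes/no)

Violet → 7 (first significant figure)
Yellow → 4 (second significant figure)
Grey → 8 (third significant figure)
Brown → ×10 multiplier
Red → ±2% tolerance
748 × 10 = 7480 Ω
Allowed range: 7330.4 Ω to 7629.6 Ω.
7210 Ω lies outside that range.

no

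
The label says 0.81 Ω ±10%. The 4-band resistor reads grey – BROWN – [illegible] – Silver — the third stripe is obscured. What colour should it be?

0.81 Ω = 81 × 10^-2.
The third band is the multiplier, 10^-2, which is silver.

silver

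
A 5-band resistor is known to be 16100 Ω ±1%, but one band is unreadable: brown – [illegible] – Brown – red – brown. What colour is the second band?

blue

16100 Ω = 161 × 10^2.
The second band gives digit 6 of the significand, and 6 is blue.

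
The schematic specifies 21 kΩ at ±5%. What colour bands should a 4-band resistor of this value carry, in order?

21000 Ω = 21 × 10^3.
2 → red
1 → brown
Multiplier 10^3 → orange.
±5% tolerance → gold.

red, brown, orange, gold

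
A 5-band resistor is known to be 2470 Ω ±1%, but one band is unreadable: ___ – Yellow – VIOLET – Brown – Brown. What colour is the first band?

red

2470 Ω = 247 × 10^1.
The first band gives digit 2 of the significand, and 2 is red.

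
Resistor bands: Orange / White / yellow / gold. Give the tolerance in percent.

±5%

The last band, gold, is the tolerance band.
Gold corresponds to ±5%.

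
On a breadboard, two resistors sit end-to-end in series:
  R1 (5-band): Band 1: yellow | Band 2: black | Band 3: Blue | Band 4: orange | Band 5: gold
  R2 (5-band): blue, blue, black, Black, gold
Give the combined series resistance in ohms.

R1: yellow, black, blue → 406; orange ×10^3 → 406000 Ω.
R2: blue, blue, black → 660; black ×1 → 660 Ω.
Series: 406000 + 660 = 406660 Ω.

406660 Ω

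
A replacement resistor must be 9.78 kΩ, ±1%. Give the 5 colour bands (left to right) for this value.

9780 Ω = 978 × 10^1.
9 → white
7 → violet
8 → grey
Multiplier 10^1 → brown.
±1% tolerance → brown.

white, violet, grey, brown, brown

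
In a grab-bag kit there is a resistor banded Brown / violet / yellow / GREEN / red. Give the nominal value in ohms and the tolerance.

17400000 Ω ±2%

Brown → 1 (first significant figure)
Violet → 7 (second significant figure)
Yellow → 4 (third significant figure)
Green → ×10^5 multiplier
Red → ±2% tolerance
174 × 100000 = 17400000 Ω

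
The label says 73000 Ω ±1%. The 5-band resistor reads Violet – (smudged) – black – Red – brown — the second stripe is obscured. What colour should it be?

orange

73000 Ω = 730 × 10^2.
The second band gives digit 3 of the significand, and 3 is orange.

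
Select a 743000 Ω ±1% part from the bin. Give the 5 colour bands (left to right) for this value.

violet, yellow, orange, orange, brown

743000 Ω = 743 × 10^3.
7 → violet
4 → yellow
3 → orange
Multiplier 10^3 → orange.
±1% tolerance → brown.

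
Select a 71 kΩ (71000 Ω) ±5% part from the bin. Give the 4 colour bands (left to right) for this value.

71000 Ω = 71 × 10^3.
7 → violet
1 → brown
Multiplier 10^3 → orange.
±5% tolerance → gold.

violet, brown, orange, gold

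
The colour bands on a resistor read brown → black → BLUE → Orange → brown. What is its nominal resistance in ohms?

Brown → 1 (first significant figure)
Black → 0 (second significant figure)
Blue → 6 (third significant figure)
Orange → ×10^3 multiplier
106 × 1000 = 106000 Ω

106000 Ω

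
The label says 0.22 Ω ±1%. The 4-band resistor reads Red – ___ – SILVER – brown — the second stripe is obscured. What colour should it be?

red

0.22 Ω = 22 × 10^-2.
The second band gives digit 2 of the significand, and 2 is red.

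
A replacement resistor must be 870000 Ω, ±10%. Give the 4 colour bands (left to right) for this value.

grey, violet, yellow, silver

870000 Ω = 87 × 10^4.
8 → grey
7 → violet
Multiplier 10^4 → yellow.
±10% tolerance → silver.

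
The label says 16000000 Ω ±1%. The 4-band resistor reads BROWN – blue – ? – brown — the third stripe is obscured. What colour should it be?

16000000 Ω = 16 × 10^6.
The third band is the multiplier, 10^6, which is blue.

blue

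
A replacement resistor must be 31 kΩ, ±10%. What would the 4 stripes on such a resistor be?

31000 Ω = 31 × 10^3.
3 → orange
1 → brown
Multiplier 10^3 → orange.
±10% tolerance → silver.

orange, brown, orange, silver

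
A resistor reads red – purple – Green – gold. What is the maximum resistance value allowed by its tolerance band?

Red → 2 (first significant figure)
Violet → 7 (second significant figure)
Green → ×10^5 multiplier
Gold → ±5% tolerance
27 × 100000 = 2700000 Ω
Maximum = 2700000 × (1 + 5/100) = 2835000 Ω.

2835000 Ω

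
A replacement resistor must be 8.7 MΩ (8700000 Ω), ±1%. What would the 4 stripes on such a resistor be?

grey, violet, green, brown

8700000 Ω = 87 × 10^5.
8 → grey
7 → violet
Multiplier 10^5 → green.
±1% tolerance → brown.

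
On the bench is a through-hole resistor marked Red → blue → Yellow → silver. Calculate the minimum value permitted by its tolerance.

234000 Ω

Red → 2 (first significant figure)
Blue → 6 (second significant figure)
Yellow → ×10^4 multiplier
Silver → ±10% tolerance
26 × 10000 = 260000 Ω
Minimum = 260000 × (1 − 10/100) = 234000 Ω.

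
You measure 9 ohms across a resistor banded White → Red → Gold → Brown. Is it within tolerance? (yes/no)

White → 9 (first significant figure)
Red → 2 (second significant figure)
Gold → ×0.1 multiplier
Brown → ±1% tolerance
92 × 0.1 = 9.2 Ω
Allowed range: 9.108 Ω to 9.292 Ω.
9 ohms lies outside that range.

no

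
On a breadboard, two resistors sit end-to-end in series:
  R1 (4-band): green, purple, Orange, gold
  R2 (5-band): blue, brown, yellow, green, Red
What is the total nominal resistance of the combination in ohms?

R1: green, violet → 57; orange ×10^3 → 57000 Ω.
R2: blue, brown, yellow → 614; green ×10^5 → 61400000 Ω.
Series: 57000 + 61400000 = 61457000 Ω.

61457000 Ω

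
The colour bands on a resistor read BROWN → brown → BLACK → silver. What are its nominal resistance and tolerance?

11 Ω ±10%

Brown → 1 (first significant figure)
Brown → 1 (second significant figure)
Black → ×1 multiplier
Silver → ±10% tolerance
11 × 1 = 11 Ω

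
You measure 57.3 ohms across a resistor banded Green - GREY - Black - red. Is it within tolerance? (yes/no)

yes

Green → 5 (first significant figure)
Grey → 8 (second significant figure)
Black → ×1 multiplier
Red → ±2% tolerance
58 × 1 = 58 Ω
Allowed range: 56.84 Ω to 59.16 Ω.
57.3 ohms lies inside that range.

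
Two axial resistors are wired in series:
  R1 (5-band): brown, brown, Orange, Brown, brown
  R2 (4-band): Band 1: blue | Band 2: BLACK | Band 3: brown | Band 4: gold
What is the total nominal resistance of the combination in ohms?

1730 Ω

R1: brown, brown, orange → 113; brown ×10 → 1130 Ω.
R2: blue, black → 60; brown ×10 → 600 Ω.
Series: 1130 + 600 = 1730 Ω.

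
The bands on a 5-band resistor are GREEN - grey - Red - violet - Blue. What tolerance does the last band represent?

±0.25%

The last band, blue, is the tolerance band.
Blue corresponds to ±0.25%.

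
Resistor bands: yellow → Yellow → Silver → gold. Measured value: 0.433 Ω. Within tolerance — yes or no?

Yellow → 4 (first significant figure)
Yellow → 4 (second significant figure)
Silver → ×0.01 multiplier
Gold → ±5% tolerance
44 × 0.01 = 0.44 Ω
Allowed range: 0.418 Ω to 0.462 Ω.
0.433 Ω lies inside that range.

yes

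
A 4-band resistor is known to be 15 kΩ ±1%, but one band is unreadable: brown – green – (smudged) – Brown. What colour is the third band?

orange

15000 Ω = 15 × 10^3.
The third band is the multiplier, 10^3, which is orange.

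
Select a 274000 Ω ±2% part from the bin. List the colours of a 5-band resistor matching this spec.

274000 Ω = 274 × 10^3.
2 → red
7 → violet
4 → yellow
Multiplier 10^3 → orange.
±2% tolerance → red.

red, violet, yellow, orange, red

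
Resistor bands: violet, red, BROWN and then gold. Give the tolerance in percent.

±5%

The last band, gold, is the tolerance band.
Gold corresponds to ±5%.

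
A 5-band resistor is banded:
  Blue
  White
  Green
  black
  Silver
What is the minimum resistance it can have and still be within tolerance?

625.5 Ω

Blue → 6 (first significant figure)
White → 9 (second significant figure)
Green → 5 (third significant figure)
Black → ×1 multiplier
Silver → ±10% tolerance
695 × 1 = 695 Ω
Minimum = 695 × (1 − 10/100) = 625.5 Ω.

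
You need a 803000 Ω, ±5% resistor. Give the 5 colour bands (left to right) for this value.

803000 Ω = 803 × 10^3.
8 → grey
0 → black
3 → orange
Multiplier 10^3 → orange.
±5% tolerance → gold.

grey, black, orange, orange, gold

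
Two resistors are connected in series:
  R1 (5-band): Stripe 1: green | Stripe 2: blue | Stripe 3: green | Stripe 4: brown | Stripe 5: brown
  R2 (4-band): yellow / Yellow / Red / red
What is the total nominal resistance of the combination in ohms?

10050 Ω

R1: green, blue, green → 565; brown ×10 → 5650 Ω.
R2: yellow, yellow → 44; red ×10^2 → 4400 Ω.
Series: 5650 + 4400 = 10050 Ω.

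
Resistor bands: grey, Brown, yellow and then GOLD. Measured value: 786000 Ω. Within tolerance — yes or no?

yes

Grey → 8 (first significant figure)
Brown → 1 (second significant figure)
Yellow → ×10^4 multiplier
Gold → ±5% tolerance
81 × 10000 = 810000 Ω
Allowed range: 769500 Ω to 850500 Ω.
786000 Ω lies inside that range.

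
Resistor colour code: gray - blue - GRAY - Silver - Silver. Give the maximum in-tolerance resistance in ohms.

9.548 Ω

Grey → 8 (first significant figure)
Blue → 6 (second significant figure)
Grey → 8 (third significant figure)
Silver → ×0.01 multiplier
Silver → ±10% tolerance
868 × 0.01 = 8.68 Ω
Maximum = 8.68 × (1 + 10/100) = 9.548 Ω.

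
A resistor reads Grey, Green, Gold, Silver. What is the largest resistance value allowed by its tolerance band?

9.35 Ω

Grey → 8 (first significant figure)
Green → 5 (second significant figure)
Gold → ×0.1 multiplier
Silver → ±10% tolerance
85 × 0.1 = 8.5 Ω
Largest = 8.5 × (1 + 10/100) = 9.35 Ω.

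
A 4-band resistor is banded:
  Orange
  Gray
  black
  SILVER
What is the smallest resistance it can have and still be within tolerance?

34.2 Ω

Orange → 3 (first significant figure)
Grey → 8 (second significant figure)
Black → ×1 multiplier
Silver → ±10% tolerance
38 × 1 = 38 Ω
Smallest = 38 × (1 − 10/100) = 34.2 Ω.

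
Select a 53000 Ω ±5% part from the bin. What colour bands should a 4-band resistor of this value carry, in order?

53000 Ω = 53 × 10^3.
5 → green
3 → orange
Multiplier 10^3 → orange.
±5% tolerance → gold.

green, orange, orange, gold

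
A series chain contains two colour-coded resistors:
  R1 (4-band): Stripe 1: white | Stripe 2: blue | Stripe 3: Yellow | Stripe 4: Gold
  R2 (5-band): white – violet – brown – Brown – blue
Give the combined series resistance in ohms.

969710 Ω

R1: white, blue → 96; yellow ×10^4 → 960000 Ω.
R2: white, violet, brown → 971; brown ×10 → 9710 Ω.
Series: 960000 + 9710 = 969710 Ω.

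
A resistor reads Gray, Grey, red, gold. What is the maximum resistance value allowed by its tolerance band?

9240 Ω

Grey → 8 (first significant figure)
Grey → 8 (second significant figure)
Red → ×10^2 multiplier
Gold → ±5% tolerance
88 × 100 = 8800 Ω
Maximum = 8800 × (1 + 5/100) = 9240 Ω.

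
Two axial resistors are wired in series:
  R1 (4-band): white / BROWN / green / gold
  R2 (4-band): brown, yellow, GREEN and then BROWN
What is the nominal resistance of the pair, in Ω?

R1: white, brown → 91; green ×10^5 → 9100000 Ω.
R2: brown, yellow → 14; green ×10^5 → 1400000 Ω.
Series: 9100000 + 1400000 = 10500000 Ω.

10500000 Ω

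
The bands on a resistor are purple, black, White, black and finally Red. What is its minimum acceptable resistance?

Violet → 7 (first significant figure)
Black → 0 (second significant figure)
White → 9 (third significant figure)
Black → ×1 multiplier
Red → ±2% tolerance
709 × 1 = 709 Ω
Minimum = 709 × (1 − 2/100) = 694.82 Ω.

694.82 Ω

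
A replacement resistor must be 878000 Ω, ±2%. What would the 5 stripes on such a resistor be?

grey, violet, grey, orange, red

878000 Ω = 878 × 10^3.
8 → grey
7 → violet
8 → grey
Multiplier 10^3 → orange.
±2% tolerance → red.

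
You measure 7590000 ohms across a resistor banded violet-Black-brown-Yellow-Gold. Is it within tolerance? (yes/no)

no

Violet → 7 (first significant figure)
Black → 0 (second significant figure)
Brown → 1 (third significant figure)
Yellow → ×10^4 multiplier
Gold → ±5% tolerance
701 × 10000 = 7010000 Ω
Allowed range: 6659500 Ω to 7360500 Ω.
7590000 ohms lies outside that range.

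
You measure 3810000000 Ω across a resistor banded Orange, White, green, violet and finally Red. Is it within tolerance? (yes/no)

no

Orange → 3 (first significant figure)
White → 9 (second significant figure)
Green → 5 (third significant figure)
Violet → ×10^7 multiplier
Red → ±2% tolerance
395 × 10000000 = 3950000000 Ω
Allowed range: 3871000000 Ω to 4029000000 Ω.
3810000000 Ω lies outside that range.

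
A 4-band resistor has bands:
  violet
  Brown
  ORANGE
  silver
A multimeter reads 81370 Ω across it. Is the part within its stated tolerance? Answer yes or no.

Violet → 7 (first significant figure)
Brown → 1 (second significant figure)
Orange → ×10^3 multiplier
Silver → ±10% tolerance
71 × 1000 = 71000 Ω
Allowed range: 63900 Ω to 78100 Ω.
81370 Ω lies outside that range.

no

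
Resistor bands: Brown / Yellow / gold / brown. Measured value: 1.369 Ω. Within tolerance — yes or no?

Brown → 1 (first significant figure)
Yellow → 4 (second significant figure)
Gold → ×0.1 multiplier
Brown → ±1% tolerance
14 × 0.1 = 1.4 Ω
Allowed range: 1.386 Ω to 1.414 Ω.
1.369 Ω lies outside that range.

no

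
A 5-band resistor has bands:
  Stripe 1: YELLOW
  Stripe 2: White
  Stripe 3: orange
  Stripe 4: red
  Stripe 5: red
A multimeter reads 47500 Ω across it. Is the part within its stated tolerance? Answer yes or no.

no

Yellow → 4 (first significant figure)
White → 9 (second significant figure)
Orange → 3 (third significant figure)
Red → ×10^2 multiplier
Red → ±2% tolerance
493 × 100 = 49300 Ω
Allowed range: 48314 Ω to 50286 Ω.
47500 Ω lies outside that range.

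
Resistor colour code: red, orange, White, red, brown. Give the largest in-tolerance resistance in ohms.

Red → 2 (first significant figure)
Orange → 3 (second significant figure)
White → 9 (third significant figure)
Red → ×10^2 multiplier
Brown → ±1% tolerance
239 × 100 = 23900 Ω
Largest = 23900 × (1 + 1/100) = 24139 Ω.

24139 Ω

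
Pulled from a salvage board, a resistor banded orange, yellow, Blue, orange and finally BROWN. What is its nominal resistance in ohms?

Orange → 3 (first significant figure)
Yellow → 4 (second significant figure)
Blue → 6 (third significant figure)
Orange → ×10^3 multiplier
346 × 1000 = 346000 Ω

346000 Ω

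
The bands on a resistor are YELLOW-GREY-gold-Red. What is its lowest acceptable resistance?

4.704 Ω

Yellow → 4 (first significant figure)
Grey → 8 (second significant figure)
Gold → ×0.1 multiplier
Red → ±2% tolerance
48 × 0.1 = 4.8 Ω
Lowest = 4.8 × (1 − 2/100) = 4.704 Ω.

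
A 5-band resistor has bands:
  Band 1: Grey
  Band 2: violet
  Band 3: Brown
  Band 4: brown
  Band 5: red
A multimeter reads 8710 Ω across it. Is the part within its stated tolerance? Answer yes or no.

yes

Grey → 8 (first significant figure)
Violet → 7 (second significant figure)
Brown → 1 (third significant figure)
Brown → ×10 multiplier
Red → ±2% tolerance
871 × 10 = 8710 Ω
Allowed range: 8535.8 Ω to 8884.2 Ω.
8710 Ω lies inside that range.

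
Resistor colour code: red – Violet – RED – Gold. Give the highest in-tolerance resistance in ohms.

Red → 2 (first significant figure)
Violet → 7 (second significant figure)
Red → ×10^2 multiplier
Gold → ±5% tolerance
27 × 100 = 2700 Ω
Highest = 2700 × (1 + 5/100) = 2835 Ω.

2835 Ω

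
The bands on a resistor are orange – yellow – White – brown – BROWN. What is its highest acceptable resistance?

Orange → 3 (first significant figure)
Yellow → 4 (second significant figure)
White → 9 (third significant figure)
Brown → ×10 multiplier
Brown → ±1% tolerance
349 × 10 = 3490 Ω
Highest = 3490 × (1 + 1/100) = 3524.9 Ω.

3524.9 Ω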